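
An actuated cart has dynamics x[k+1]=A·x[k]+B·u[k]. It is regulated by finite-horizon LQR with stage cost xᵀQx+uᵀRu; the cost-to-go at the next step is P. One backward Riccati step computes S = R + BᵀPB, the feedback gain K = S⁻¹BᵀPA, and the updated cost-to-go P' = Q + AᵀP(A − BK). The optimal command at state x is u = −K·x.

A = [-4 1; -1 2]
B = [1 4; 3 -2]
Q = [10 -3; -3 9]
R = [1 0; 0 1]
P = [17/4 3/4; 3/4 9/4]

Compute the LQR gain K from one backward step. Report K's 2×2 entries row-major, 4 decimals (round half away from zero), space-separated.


BᵀP = [6.5000 7.5000; 15.5000 -1.5000]
S = R + BᵀPB = [1 0; 0 1] + [29.0000 11.0000; 11.0000 65.0000] = [30.0000 11.0000; 11.0000 66.0000]
BᵀPA = [-33.5000 21.5000; -60.5000 12.5000]
K = S⁻¹·BᵀPA = [-0.8314 0.6893; -0.7781 0.0745]
A−BK = [-0.0562 0.0126; -0.0621 0.0810]
AᵀP(A−BK) = [1.3240 -0.6494; -0.6494 0.4977]
P' = Q + AᵀP(A−BK) = [11.3240 -3.6494; -3.6494 9.4977]
tr(P') = 20.8217

-0.8314 0.6893 -0.7781 0.0745


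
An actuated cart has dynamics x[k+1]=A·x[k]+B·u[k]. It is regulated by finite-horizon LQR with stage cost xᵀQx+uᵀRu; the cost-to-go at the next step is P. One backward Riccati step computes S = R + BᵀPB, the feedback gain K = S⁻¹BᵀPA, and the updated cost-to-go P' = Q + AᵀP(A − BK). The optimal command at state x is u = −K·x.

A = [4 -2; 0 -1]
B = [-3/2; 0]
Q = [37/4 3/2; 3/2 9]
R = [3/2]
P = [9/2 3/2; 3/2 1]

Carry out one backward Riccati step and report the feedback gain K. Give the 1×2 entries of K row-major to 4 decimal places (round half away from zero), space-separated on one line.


BᵀP = [-6.7500 -2.2500]
S = R + BᵀPB = [3/2] + [10.1250] = [11.6250]
BᵀPA = [-27.0000 15.7500]
K = S⁻¹·BᵀPA = [-2.3226 1.3548]
A−BK = [0.5161 0.0323; 0.0000 -1.0000]
AᵀP(A−BK) = [9.2903 -5.4194; -5.4194 3.6613]
P' = Q + AᵀP(A−BK) = [18.5403 -3.9194; -3.9194 12.6613]
tr(P') = 31.2016

-2.3226 1.3548


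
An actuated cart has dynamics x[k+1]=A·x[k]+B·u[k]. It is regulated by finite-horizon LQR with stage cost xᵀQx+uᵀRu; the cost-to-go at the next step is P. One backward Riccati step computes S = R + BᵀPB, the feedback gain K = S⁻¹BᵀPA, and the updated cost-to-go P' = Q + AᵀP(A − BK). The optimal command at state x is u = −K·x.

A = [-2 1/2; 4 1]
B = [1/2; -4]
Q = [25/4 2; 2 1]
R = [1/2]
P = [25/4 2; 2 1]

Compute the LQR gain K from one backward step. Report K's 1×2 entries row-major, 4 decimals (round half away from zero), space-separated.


-0.2236 -0.5404

BᵀP = [-4.8750 -3.0000]
S = R + BᵀPB = [1/2] + [9.5625] = [10.0625]
BᵀPA = [-2.2500 -5.4375]
K = S⁻¹·BᵀPA = [-0.2236 -0.5404]
A−BK = [-1.8882 0.7702; 3.1056 -1.1615]
AᵀP(A−BK) = [8.4969 -3.4658; -3.4658 1.6242]
P' = Q + AᵀP(A−BK) = [14.7469 -1.4658; -1.4658 2.6242]
tr(P') = 17.3711


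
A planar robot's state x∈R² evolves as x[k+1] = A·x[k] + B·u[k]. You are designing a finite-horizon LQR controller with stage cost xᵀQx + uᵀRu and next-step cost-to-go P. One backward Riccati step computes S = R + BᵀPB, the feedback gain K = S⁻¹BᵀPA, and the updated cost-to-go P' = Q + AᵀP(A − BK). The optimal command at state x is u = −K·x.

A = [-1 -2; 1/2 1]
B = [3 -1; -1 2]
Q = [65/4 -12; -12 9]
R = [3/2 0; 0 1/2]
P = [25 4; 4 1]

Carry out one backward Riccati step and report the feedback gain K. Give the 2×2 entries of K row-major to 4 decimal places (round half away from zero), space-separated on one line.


BᵀP = [71.0000 11.0000; -17.0000 -2.0000]
S = R + BᵀPB = [3/2 0; 0 1/2] + [202.0000 -49.0000; -49.0000 13.0000] = [203.5000 -49.0000; -49.0000 13.5000]
BᵀPA = [-65.5000 -131.0000; 16.0000 32.0000]
K = S⁻¹·BᵀPA = [-0.2895 -0.5791; 0.1343 0.2686]
A−BK = [0.0029 0.0058; -0.0581 -0.1162]
AᵀP(A−BK) = [0.1370 0.2740; 0.2740 0.5480]
P' = Q + AᵀP(A−BK) = [16.3870 -11.7260; -11.7260 9.5480]
tr(P') = 25.9350

-0.2895 -0.5791 0.1343 0.2686


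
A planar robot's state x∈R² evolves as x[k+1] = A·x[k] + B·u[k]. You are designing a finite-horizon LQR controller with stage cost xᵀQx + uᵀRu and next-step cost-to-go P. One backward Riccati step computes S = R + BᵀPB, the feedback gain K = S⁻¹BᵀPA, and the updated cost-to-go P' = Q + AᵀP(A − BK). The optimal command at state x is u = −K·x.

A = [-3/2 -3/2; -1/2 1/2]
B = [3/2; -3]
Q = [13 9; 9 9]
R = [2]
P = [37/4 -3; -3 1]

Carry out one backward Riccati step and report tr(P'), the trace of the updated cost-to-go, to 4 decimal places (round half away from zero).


BᵀP = [22.8750 -7.5000]
S = R + BᵀPB = [2] + [56.8125] = [58.8125]
BᵀPA = [-30.5625 -38.0625]
K = S⁻¹·BᵀPA = [-0.5197 -0.6472]
A−BK = [-0.7205 -0.5292; -2.0590 -1.4416]
AᵀP(A−BK) = [0.6804 0.7829; 0.7829 0.9291]
P' = Q + AᵀP(A−BK) = [13.6804 9.7829; 9.7829 9.9291]
tr(P') = 23.6095

23.6095


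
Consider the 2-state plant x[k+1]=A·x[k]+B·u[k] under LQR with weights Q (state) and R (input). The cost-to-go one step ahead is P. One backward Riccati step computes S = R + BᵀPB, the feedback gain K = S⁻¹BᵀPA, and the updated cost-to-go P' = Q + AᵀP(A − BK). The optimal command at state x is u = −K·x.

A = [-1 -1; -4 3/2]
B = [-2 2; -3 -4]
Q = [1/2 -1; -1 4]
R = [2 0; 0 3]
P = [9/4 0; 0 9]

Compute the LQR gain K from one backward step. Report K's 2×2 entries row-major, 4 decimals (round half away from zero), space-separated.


0.8217 0.0386 0.3728 -0.3995

BᵀP = [-4.5000 -27.0000; 4.5000 -36.0000]
S = R + BᵀPB = [2 0; 0 3] + [90.0000 99.0000; 99.0000 153.0000] = [92.0000 99.0000; 99.0000 156.0000]
BᵀPA = [112.5000 -36.0000; 139.5000 -58.5000]
K = S⁻¹·BᵀPA = [0.8217 0.0386; 0.3728 -0.3995]
A−BK = [-0.1022 -0.1239; -0.0438 0.0178]
AᵀP(A−BK) = [1.8080 -0.3619; -0.3619 0.5191]
P' = Q + AᵀP(A−BK) = [2.3080 -1.3619; -1.3619 4.5191]
tr(P') = 6.8271


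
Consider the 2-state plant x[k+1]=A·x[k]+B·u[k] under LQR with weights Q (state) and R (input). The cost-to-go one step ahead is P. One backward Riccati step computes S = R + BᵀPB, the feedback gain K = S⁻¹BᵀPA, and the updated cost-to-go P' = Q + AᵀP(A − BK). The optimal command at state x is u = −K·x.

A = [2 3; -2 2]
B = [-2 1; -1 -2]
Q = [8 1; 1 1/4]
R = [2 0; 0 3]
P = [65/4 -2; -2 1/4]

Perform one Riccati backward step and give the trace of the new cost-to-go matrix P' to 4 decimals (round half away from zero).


13.6759

BᵀP = [-30.5000 3.7500; 20.2500 -2.5000]
S = R + BᵀPB = [2 0; 0 3] + [57.2500 -38.0000; -38.0000 25.2500] = [59.2500 -38.0000; -38.0000 28.2500]
BᵀPA = [-68.5000 -84.0000; 45.5000 55.7500]
K = S⁻¹·BᵀPA = [-0.8969 -1.1074; 0.4041 0.4838]
A−BK = [-0.1980 0.3013; -2.0887 1.8602]
AᵀP(A−BK) = [2.1724 2.6277; 2.6277 3.2535]
P' = Q + AᵀP(A−BK) = [10.1724 3.6277; 3.6277 3.5035]
tr(P') = 13.6759


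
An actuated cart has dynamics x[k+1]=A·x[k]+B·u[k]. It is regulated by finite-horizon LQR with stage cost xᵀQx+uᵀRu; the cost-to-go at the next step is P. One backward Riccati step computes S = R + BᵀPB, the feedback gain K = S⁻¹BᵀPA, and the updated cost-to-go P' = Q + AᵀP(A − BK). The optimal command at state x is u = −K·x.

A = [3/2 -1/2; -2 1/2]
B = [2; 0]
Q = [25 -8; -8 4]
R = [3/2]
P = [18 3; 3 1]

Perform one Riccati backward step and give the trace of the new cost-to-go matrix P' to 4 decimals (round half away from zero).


BᵀP = [36.0000 6.0000]
S = R + BᵀPB = [3/2] + [72.0000] = [73.5000]
BᵀPA = [42.0000 -15.0000]
K = S⁻¹·BᵀPA = [0.5714 -0.2041]
A−BK = [0.3571 -0.0918; -2.0000 0.5000]
AᵀP(A−BK) = [2.5000 -0.6786; -0.6786 0.1888]
P' = Q + AᵀP(A−BK) = [27.5000 -8.6786; -8.6786 4.1888]
tr(P') = 31.6888

31.6888


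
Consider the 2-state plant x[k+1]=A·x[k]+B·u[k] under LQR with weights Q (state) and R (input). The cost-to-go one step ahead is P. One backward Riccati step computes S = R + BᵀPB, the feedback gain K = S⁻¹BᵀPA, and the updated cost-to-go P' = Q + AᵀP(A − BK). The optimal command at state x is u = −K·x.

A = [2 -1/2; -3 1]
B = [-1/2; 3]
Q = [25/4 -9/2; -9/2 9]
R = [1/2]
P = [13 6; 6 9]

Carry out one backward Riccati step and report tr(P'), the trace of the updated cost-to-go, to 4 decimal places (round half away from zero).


41.5403

BᵀP = [11.5000 24.0000]
S = R + BᵀPB = [1/2] + [66.2500] = [66.7500]
BᵀPA = [-49.0000 18.2500]
K = S⁻¹·BᵀPA = [-0.7341 0.2734]
A−BK = [1.6330 -0.3633; -0.7978 0.1798]
AᵀP(A−BK) = [25.0300 -5.6030; -5.6030 1.2603]
P' = Q + AᵀP(A−BK) = [31.2800 -10.1030; -10.1030 10.2603]
tr(P') = 41.5403


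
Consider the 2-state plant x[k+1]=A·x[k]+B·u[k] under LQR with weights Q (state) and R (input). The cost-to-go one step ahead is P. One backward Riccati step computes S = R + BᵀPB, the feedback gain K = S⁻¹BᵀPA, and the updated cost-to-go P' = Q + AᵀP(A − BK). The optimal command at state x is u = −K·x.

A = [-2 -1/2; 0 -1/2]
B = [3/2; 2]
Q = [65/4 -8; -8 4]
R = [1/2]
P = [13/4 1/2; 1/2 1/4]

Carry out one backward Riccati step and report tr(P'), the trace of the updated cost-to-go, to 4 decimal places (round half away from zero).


BᵀP = [5.8750 1.2500]
S = R + BᵀPB = [1/2] + [11.3125] = [11.8125]
BᵀPA = [-11.7500 -3.5625]
K = S⁻¹·BᵀPA = [-0.9947 -0.3016]
A−BK = [-0.5079 -0.0476; 1.9894 0.1032]
AᵀP(A−BK) = [1.3122 0.2063; 0.2063 0.0506]
P' = Q + AᵀP(A−BK) = [17.5622 -7.7937; -7.7937 4.0506]
tr(P') = 21.6128

21.6128


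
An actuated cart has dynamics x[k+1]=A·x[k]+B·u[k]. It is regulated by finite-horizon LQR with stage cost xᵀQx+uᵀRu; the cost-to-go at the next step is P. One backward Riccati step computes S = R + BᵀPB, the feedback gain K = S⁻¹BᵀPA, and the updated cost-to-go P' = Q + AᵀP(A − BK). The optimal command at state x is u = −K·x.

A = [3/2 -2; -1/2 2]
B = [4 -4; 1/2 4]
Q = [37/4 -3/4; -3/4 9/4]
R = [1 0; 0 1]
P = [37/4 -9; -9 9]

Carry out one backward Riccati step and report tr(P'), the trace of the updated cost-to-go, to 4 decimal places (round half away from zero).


BᵀP = [32.5000 -31.5000; -73.0000 72.0000]
S = R + BᵀPB = [1 0; 0 1] + [114.2500 -256.0000; -256.0000 580.0000] = [115.2500 -256.0000; -256.0000 581.0000]
BᵀPA = [64.5000 -128.0000; -145.5000 290.0000]
K = S⁻¹·BᵀPA = [0.1590 -0.0899; -0.1804 0.4595]
A−BK = [0.1424 0.1976; 0.1419 0.2068]
AᵀP(A−BK) = [0.0629 -0.0902; -0.0902 0.2298]
P' = Q + AᵀP(A−BK) = [9.3129 -0.8402; -0.8402 2.4798]
tr(P') = 11.7927

11.7927


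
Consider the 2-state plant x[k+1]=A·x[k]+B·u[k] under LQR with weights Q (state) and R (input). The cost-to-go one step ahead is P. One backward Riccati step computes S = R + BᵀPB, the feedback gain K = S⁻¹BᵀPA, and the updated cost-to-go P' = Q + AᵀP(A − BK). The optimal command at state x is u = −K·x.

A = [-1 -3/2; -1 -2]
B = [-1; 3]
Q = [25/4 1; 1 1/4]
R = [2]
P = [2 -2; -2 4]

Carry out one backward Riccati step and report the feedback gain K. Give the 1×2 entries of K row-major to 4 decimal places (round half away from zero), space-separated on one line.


BᵀP = [-8.0000 14.0000]
S = R + BᵀPB = [2] + [50.0000] = [52.0000]
BᵀPA = [-6.0000 -16.0000]
K = S⁻¹·BᵀPA = [-0.1154 -0.3077]
A−BK = [-1.1154 -1.8077; -0.6538 -1.0769]
AᵀP(A−BK) = [1.3077 2.1538; 2.1538 3.5769]
P' = Q + AᵀP(A−BK) = [7.5577 3.1538; 3.1538 3.8269]
tr(P') = 11.3846

-0.1154 -0.3077


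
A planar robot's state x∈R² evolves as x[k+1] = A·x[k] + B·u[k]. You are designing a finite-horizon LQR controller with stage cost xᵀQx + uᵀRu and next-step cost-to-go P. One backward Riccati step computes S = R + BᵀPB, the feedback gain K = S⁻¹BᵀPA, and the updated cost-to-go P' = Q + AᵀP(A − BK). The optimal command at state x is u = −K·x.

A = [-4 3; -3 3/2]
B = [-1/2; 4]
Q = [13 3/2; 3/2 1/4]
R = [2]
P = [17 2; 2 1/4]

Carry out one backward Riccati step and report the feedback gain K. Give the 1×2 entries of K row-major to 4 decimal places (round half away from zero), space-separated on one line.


BᵀP = [-0.5000 0.0000]
S = R + BᵀPB = [2] + [0.2500] = [2.2500]
BᵀPA = [2.0000 -1.5000]
K = S⁻¹·BᵀPA = [0.8889 -0.6667]
A−BK = [-3.5556 2.6667; -6.5556 4.1667]
AᵀP(A−BK) = [320.4722 -233.7917; -233.7917 170.5625]
P' = Q + AᵀP(A−BK) = [333.4722 -232.2917; -232.2917 170.8125]
tr(P') = 504.2847

0.8889 -0.6667


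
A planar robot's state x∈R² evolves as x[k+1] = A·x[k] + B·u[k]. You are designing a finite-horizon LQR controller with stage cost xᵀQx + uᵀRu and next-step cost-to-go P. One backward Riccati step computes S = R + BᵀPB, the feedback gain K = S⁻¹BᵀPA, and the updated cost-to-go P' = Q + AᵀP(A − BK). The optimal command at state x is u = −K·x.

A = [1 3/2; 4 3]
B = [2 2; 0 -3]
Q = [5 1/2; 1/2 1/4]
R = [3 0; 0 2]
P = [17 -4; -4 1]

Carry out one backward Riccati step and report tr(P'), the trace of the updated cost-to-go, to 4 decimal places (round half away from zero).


6.9991

BᵀP = [34.0000 -8.0000; 46.0000 -11.0000]
S = R + BᵀPB = [3 0; 0 2] + [68.0000 92.0000; 92.0000 125.0000] = [71.0000 92.0000; 92.0000 127.0000]
BᵀPA = [2.0000 27.0000; 2.0000 36.0000]
K = S⁻¹·BᵀPA = [0.1266 0.2116; -0.0759 0.1302]
A−BK = [0.8987 0.8165; 3.7722 3.3906]
AᵀP(A−BK) = [0.8987 0.8165; 0.8165 0.8504]
P' = Q + AᵀP(A−BK) = [5.8987 1.3165; 1.3165 1.1004]
tr(P') = 6.9991


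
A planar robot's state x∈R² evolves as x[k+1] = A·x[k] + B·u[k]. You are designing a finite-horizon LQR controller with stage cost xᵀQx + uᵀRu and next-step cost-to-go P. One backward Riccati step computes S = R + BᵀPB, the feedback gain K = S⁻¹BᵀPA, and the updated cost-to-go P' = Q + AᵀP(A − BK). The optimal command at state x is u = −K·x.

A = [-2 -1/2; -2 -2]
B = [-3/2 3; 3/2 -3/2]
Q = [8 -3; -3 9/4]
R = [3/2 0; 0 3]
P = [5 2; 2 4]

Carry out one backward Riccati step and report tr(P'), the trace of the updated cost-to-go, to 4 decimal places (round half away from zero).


43.5552

BᵀP = [-4.5000 3.0000; 12.0000 0.0000]
S = R + BᵀPB = [3/2 0; 0 3] + [11.2500 -18.0000; -18.0000 36.0000] = [12.7500 -18.0000; -18.0000 39.0000]
BᵀPA = [3.0000 -3.7500; -24.0000 -6.0000]
K = S⁻¹·BᵀPA = [-1.8182 -1.4675; -1.4545 -0.8312]
A−BK = [-0.3636 -0.2078; -1.4545 -1.0455]
AᵀP(A−BK) = [22.5455 15.4545; 15.4545 10.7597]
P' = Q + AᵀP(A−BK) = [30.5455 12.4545; 12.4545 13.0097]
tr(P') = 43.5552


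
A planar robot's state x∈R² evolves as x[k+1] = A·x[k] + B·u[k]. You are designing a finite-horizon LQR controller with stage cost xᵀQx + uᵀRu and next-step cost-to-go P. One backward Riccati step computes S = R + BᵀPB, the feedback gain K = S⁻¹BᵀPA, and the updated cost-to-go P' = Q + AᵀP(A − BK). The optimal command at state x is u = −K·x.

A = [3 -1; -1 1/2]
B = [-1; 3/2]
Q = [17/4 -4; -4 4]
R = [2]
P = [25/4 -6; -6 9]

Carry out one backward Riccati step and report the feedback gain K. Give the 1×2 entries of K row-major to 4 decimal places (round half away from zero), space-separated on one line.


BᵀP = [-15.2500 19.5000]
S = R + BᵀPB = [2] + [44.5000] = [46.5000]
BᵀPA = [-65.2500 25.0000]
K = S⁻¹·BᵀPA = [-1.4032 0.5376]
A−BK = [1.5968 -0.4624; 1.1048 -0.3065]
AᵀP(A−BK) = [9.6895 -3.1694; -3.1694 1.0591]
P' = Q + AᵀP(A−BK) = [13.9395 -7.1694; -7.1694 5.0591]
tr(P') = 18.9987

-1.4032 0.5376


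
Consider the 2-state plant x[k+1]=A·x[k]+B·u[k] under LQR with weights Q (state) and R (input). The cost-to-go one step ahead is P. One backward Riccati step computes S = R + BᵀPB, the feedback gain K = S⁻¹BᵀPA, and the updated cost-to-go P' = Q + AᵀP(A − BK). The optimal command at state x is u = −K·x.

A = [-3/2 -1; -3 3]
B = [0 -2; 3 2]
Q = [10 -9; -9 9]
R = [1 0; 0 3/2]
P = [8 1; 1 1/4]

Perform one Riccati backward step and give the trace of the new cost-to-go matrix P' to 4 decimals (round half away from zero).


21.9013

BᵀP = [3.0000 0.7500; -14.0000 -1.5000]
S = R + BᵀPB = [1 0; 0 3/2] + [2.2500 -4.5000; -4.5000 25.0000] = [3.2500 -4.5000; -4.5000 26.5000]
BᵀPA = [-6.7500 -0.7500; 25.5000 9.5000]
K = S⁻¹·BᵀPA = [-0.9734 0.3472; 0.7970 0.4175]
A−BK = [0.0939 -0.1651; -1.6736 1.1233]
AᵀP(A−BK) = [2.3567 -0.0512; -0.0512 0.5446]
P' = Q + AᵀP(A−BK) = [12.3567 -9.0512; -9.0512 9.5446]
tr(P') = 21.9013


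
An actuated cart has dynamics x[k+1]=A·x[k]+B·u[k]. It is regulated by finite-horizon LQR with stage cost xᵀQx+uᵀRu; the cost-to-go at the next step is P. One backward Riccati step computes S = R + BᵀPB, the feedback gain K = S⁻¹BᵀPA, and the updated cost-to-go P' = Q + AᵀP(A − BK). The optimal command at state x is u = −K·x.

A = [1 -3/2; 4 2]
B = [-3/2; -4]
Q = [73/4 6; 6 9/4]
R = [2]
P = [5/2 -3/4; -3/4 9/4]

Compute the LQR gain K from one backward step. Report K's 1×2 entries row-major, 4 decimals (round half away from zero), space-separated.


-0.9314 -0.4224

BᵀP = [-0.7500 -7.8750]
S = R + BᵀPB = [2] + [32.6250] = [34.6250]
BᵀPA = [-32.2500 -14.6250]
K = S⁻¹·BᵀPA = [-0.9314 -0.4224]
A−BK = [-0.3971 -2.1336; 0.2744 0.3105]
AᵀP(A−BK) = [2.4621 3.6282; 3.6282 12.9477]
P' = Q + AᵀP(A−BK) = [20.7121 9.6282; 9.6282 15.1977]
tr(P') = 35.9097


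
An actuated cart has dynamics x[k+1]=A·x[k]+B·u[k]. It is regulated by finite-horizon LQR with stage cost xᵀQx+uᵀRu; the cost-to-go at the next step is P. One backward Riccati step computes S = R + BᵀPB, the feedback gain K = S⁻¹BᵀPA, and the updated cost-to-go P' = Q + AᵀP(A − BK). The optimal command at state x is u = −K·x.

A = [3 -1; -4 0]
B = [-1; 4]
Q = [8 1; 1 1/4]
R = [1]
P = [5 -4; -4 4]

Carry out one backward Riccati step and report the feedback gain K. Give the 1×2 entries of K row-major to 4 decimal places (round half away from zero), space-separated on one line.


-1.4020 0.2059

BᵀP = [-21.0000 20.0000]
S = R + BᵀPB = [1] + [101.0000] = [102.0000]
BᵀPA = [-143.0000 21.0000]
K = S⁻¹·BᵀPA = [-1.4020 0.2059]
A−BK = [1.5980 -0.7941; 1.6078 -0.8235]
AᵀP(A−BK) = [4.5196 -1.5588; -1.5588 0.6765]
P' = Q + AᵀP(A−BK) = [12.5196 -0.5588; -0.5588 0.9265]
tr(P') = 13.4461


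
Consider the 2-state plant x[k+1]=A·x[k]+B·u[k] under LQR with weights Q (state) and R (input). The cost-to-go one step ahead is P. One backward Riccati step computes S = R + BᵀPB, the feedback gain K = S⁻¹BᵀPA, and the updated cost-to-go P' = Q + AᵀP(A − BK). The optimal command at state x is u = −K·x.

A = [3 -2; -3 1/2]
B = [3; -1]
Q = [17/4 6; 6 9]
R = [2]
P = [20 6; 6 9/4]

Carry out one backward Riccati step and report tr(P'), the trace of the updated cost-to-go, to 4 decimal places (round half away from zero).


17.6202

BᵀP = [54.0000 15.7500]
S = R + BᵀPB = [2] + [146.2500] = [148.2500]
BᵀPA = [114.7500 -100.1250]
K = S⁻¹·BᵀPA = [0.7740 -0.6754]
A−BK = [0.6779 0.0261; -2.2260 -0.1754]
AᵀP(A−BK) = [3.4300 -0.8752; -0.8752 0.9401]
P' = Q + AᵀP(A−BK) = [7.6800 5.1248; 5.1248 9.9401]
tr(P') = 17.6202


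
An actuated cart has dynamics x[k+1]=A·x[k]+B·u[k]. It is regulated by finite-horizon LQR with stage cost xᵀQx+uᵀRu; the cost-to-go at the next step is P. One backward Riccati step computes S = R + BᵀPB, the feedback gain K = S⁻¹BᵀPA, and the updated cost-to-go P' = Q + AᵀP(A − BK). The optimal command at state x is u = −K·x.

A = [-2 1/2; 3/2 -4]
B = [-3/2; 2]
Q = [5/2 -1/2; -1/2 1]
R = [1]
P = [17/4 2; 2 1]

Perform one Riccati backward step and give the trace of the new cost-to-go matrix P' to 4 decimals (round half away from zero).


12.6037

BᵀP = [-2.3750 -1.0000]
S = R + BᵀPB = [1] + [1.5625] = [2.5625]
BᵀPA = [3.2500 2.8125]
K = S⁻¹·BᵀPA = [1.2683 1.0976]
A−BK = [-0.0976 2.1463; -1.0366 -6.1951]
AᵀP(A−BK) = [3.1280 3.6829; 3.6829 5.9756]
P' = Q + AᵀP(A−BK) = [5.6280 3.1829; 3.1829 6.9756]
tr(P') = 12.6037


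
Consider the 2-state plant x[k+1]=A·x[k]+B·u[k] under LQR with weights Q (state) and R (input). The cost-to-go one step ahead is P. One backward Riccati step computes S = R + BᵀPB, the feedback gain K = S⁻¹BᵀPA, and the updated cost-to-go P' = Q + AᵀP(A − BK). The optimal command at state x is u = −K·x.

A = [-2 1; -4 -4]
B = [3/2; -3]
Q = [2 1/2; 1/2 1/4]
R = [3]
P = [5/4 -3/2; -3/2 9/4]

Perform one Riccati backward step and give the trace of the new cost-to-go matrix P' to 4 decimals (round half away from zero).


BᵀP = [6.3750 -9.0000]
S = R + BᵀPB = [3] + [36.5625] = [39.5625]
BᵀPA = [23.2500 42.3750]
K = S⁻¹·BᵀPA = [0.5877 1.0711]
A−BK = [-2.8815 -0.6066; -2.2370 -0.7867]
AᵀP(A−BK) = [3.3365 2.5972; 2.5972 3.8626]
P' = Q + AᵀP(A−BK) = [5.3365 3.0972; 3.0972 4.1126]
tr(P') = 9.4491

9.4491


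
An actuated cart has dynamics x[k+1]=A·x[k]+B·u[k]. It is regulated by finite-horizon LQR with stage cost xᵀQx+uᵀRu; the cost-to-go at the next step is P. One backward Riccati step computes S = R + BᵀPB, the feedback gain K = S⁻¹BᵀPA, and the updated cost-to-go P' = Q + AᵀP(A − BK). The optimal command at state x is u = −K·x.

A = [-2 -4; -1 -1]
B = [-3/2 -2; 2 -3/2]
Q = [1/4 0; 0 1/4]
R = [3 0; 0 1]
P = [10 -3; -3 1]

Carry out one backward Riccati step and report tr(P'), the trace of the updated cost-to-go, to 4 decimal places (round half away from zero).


4.7024

BᵀP = [-21.0000 6.5000; -15.5000 4.5000]
S = R + BᵀPB = [3 0; 0 1] + [44.5000 32.2500; 32.2500 24.2500] = [47.5000 32.2500; 32.2500 25.2500]
BᵀPA = [35.5000 77.5000; 26.5000 57.5000]
K = S⁻¹·BᵀPA = [0.2621 0.6434; 0.7148 1.4555]
A−BK = [-0.1773 -0.1240; -0.4519 -0.1036]
AᵀP(A−BK) = [0.7548 1.5896; 1.5896 3.4476]
P' = Q + AᵀP(A−BK) = [1.0048 1.5896; 1.5896 3.6976]
tr(P') = 4.7024


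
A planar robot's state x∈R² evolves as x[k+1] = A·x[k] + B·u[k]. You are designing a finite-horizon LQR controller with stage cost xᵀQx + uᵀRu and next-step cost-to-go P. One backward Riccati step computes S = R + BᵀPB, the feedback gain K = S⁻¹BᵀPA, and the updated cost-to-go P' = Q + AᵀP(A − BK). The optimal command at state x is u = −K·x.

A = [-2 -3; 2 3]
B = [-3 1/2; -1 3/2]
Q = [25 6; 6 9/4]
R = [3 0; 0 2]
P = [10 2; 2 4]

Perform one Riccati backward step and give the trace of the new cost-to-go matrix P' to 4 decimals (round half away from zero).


BᵀP = [-32.0000 -10.0000; 8.0000 7.0000]
S = R + BᵀPB = [3 0; 0 2] + [106.0000 -31.0000; -31.0000 14.5000] = [109.0000 -31.0000; -31.0000 16.5000]
BᵀPA = [44.0000 66.0000; -2.0000 -3.0000]
K = S⁻¹·BᵀPA = [0.7928 1.1893; 1.3684 2.0525]
A−BK = [-0.3057 -0.4585; 0.7403 1.1104]
AᵀP(A−BK) = [7.8519 11.7779; 11.7779 17.6669]
P' = Q + AᵀP(A−BK) = [32.8519 17.7779; 17.7779 19.9169]
tr(P') = 52.7688

52.7688


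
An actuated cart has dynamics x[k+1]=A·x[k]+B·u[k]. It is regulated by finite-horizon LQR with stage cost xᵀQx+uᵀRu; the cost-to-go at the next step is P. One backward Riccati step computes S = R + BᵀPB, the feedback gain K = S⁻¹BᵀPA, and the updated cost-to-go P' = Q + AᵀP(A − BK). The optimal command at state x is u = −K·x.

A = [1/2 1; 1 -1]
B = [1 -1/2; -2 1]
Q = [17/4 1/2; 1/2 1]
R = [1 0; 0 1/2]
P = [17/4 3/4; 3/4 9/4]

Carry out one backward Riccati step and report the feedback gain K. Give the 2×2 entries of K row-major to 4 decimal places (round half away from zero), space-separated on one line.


-0.1450 0.3969 0.1450 -0.3969

BᵀP = [2.7500 -3.7500; -1.3750 1.8750]
S = R + BᵀPB = [1 0; 0 1/2] + [10.2500 -5.1250; -5.1250 2.5625] = [11.2500 -5.1250; -5.1250 3.0625]
BᵀPA = [-2.3750 6.5000; 1.1875 -3.2500]
K = S⁻¹·BᵀPA = [-0.1450 0.3969; 0.1450 -0.3969]
A−BK = [0.7176 0.4046; 0.5649 0.1908]
AᵀP(A−BK) = [3.5458 1.6641; 1.6641 1.1298]
P' = Q + AᵀP(A−BK) = [7.7958 2.1641; 2.1641 2.1298]
tr(P') = 9.9256


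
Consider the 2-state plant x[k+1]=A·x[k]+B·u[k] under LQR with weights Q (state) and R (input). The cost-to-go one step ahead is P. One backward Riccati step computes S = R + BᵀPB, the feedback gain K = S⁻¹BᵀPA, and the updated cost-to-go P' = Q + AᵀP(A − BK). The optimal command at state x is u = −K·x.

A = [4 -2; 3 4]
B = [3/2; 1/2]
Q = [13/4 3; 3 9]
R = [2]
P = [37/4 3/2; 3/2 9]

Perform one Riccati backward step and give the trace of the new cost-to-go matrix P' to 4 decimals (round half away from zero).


BᵀP = [14.6250 6.7500]
S = R + BᵀPB = [2] + [25.3125] = [27.3125]
BᵀPA = [78.7500 -2.2500]
K = S⁻¹·BᵀPA = [2.8833 -0.0824]
A−BK = [-0.3249 -1.8764; 1.5584 4.0412]
AᵀP(A−BK) = [37.9405 55.4874; 55.4874 156.8146]
P' = Q + AᵀP(A−BK) = [41.1905 58.4874; 58.4874 165.8146]
tr(P') = 207.0051

207.0051


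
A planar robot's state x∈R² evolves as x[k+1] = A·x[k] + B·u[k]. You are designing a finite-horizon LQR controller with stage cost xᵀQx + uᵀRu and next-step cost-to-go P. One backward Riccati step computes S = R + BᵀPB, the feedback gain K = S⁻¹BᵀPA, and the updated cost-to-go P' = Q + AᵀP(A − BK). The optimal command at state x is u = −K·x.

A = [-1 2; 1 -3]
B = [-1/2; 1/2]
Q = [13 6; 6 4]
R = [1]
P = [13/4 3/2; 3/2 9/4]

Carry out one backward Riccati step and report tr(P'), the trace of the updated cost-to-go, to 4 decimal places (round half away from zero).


BᵀP = [-0.8750 0.3750]
S = R + BᵀPB = [1] + [0.6250] = [1.6250]
BᵀPA = [1.2500 -2.8750]
K = S⁻¹·BᵀPA = [0.7692 -1.7692]
A−BK = [-0.6154 1.1154; 0.6154 -2.1154]
AᵀP(A−BK) = [1.5385 -3.5385; -3.5385 10.1635]
P' = Q + AᵀP(A−BK) = [14.5385 2.4615; 2.4615 14.1635]
tr(P') = 28.7019

28.7019


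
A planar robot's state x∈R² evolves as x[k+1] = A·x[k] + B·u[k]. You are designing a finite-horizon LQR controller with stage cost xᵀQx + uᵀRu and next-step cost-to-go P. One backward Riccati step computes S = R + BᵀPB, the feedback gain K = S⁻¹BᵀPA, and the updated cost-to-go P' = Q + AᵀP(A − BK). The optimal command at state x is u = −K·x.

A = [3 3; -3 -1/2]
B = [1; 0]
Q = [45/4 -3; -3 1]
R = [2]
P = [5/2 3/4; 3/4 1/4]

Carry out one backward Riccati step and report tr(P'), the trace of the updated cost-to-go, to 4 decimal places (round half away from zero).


BᵀP = [2.5000 0.7500]
S = R + BᵀPB = [2] + [2.5000] = [4.5000]
BᵀPA = [5.2500 7.1250]
K = S⁻¹·BᵀPA = [1.1667 1.5833]
A−BK = [1.8333 1.4167; -3.0000 -0.5000]
AᵀP(A−BK) = [5.1250 6.6875; 6.6875 9.0313]
P' = Q + AᵀP(A−BK) = [16.3750 3.6875; 3.6875 10.0313]
tr(P') = 26.4063

26.4063


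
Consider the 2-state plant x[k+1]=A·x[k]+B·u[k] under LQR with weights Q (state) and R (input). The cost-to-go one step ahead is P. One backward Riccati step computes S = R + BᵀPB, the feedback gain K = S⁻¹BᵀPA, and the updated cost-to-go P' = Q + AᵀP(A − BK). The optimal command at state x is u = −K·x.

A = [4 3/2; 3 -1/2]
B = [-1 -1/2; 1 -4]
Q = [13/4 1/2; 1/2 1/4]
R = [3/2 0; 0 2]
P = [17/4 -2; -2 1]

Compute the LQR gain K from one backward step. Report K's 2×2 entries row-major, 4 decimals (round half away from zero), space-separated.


-1.2031 -0.7167 0.3455 0.3572

BᵀP = [-6.2500 3.0000; 5.8750 -3.0000]
S = R + BᵀPB = [3/2 0; 0 2] + [9.2500 -8.8750; -8.8750 9.0625] = [10.7500 -8.8750; -8.8750 11.0625]
BᵀPA = [-16.0000 -10.8750; 14.5000 10.3125]
K = S⁻¹·BᵀPA = [-1.2031 -0.7167; 0.3455 0.3572]
A−BK = [2.9696 0.9619; 5.5852 1.6455]
AᵀP(A−BK) = [4.7401 2.3529; 2.3529 1.3344]
P' = Q + AᵀP(A−BK) = [7.9901 2.8529; 2.8529 1.5844]
tr(P') = 9.5745


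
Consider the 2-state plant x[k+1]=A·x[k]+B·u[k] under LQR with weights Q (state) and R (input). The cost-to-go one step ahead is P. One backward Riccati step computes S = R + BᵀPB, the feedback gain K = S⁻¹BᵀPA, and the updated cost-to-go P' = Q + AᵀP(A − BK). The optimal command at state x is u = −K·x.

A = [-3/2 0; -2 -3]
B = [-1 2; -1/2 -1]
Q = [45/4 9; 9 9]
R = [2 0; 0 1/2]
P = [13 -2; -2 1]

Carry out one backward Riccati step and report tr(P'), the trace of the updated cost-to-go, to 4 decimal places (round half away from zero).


BᵀP = [-12.0000 1.5000; 28.0000 -5.0000]
S = R + BᵀPB = [2 0; 0 1/2] + [11.2500 -25.5000; -25.5000 61.0000] = [13.2500 -25.5000; -25.5000 61.5000]
BᵀPA = [15.0000 -4.5000; -32.0000 15.0000]
K = S⁻¹·BᵀPA = [0.6469 0.6424; -0.2521 0.5103]
A−BK = [-0.3489 -0.3781; -1.9286 -2.1686]
AᵀP(A−BK) = [3.4793 3.6925; 3.6925 4.2369]
P' = Q + AᵀP(A−BK) = [14.7293 12.6925; 12.6925 13.2369]
tr(P') = 27.9662

27.9662


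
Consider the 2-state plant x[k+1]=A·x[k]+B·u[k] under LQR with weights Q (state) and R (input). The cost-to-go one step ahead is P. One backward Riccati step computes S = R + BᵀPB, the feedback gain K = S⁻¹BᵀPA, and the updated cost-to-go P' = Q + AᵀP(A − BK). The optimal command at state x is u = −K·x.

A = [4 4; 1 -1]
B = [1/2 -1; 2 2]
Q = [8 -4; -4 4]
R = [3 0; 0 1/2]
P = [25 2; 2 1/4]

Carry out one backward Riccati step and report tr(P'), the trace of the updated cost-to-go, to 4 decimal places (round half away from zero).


39.3157

BᵀP = [16.5000 1.5000; -21.0000 -1.5000]
S = R + BᵀPB = [3 0; 0 1/2] + [11.2500 -13.5000; -13.5000 18.0000] = [14.2500 -13.5000; -13.5000 18.5000]
BᵀPA = [67.5000 64.5000; -85.5000 -82.5000]
K = S⁻¹·BᵀPA = [1.1613 0.9770; -3.7742 -3.7465]
A−BK = [-0.3548 -0.2350; 6.2258 4.5392]
AᵀP(A−BK) = [15.1694 13.4758; 13.4758 12.1463]
P' = Q + AᵀP(A−BK) = [23.1694 9.4758; 9.4758 16.1463]
tr(P') = 39.3157


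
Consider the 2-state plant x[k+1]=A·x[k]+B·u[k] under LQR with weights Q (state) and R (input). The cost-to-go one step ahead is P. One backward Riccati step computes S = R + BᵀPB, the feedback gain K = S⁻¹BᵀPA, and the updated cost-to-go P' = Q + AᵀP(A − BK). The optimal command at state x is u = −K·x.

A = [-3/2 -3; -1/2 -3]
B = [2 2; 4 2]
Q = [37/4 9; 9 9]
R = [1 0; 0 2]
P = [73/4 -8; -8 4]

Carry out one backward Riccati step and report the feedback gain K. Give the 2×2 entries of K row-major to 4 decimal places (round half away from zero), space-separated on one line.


0.3095 -0.1429 -1.0939 -1.3413

BᵀP = [4.5000 0.0000; 20.5000 -8.0000]
S = R + BᵀPB = [1 0; 0 2] + [9.0000 9.0000; 9.0000 25.0000] = [10.0000 9.0000; 9.0000 27.0000]
BᵀPA = [-6.7500 -13.5000; -26.7500 -37.5000]
K = S⁻¹·BᵀPA = [0.3095 -0.1429; -1.0939 -1.3413]
A−BK = [0.0688 -0.0317; 0.4497 0.2540]
AᵀP(A−BK) = [2.8896 3.2817; 3.2817 4.0238]
P' = Q + AᵀP(A−BK) = [12.1396 12.2817; 12.2817 13.0238]
tr(P') = 25.1634


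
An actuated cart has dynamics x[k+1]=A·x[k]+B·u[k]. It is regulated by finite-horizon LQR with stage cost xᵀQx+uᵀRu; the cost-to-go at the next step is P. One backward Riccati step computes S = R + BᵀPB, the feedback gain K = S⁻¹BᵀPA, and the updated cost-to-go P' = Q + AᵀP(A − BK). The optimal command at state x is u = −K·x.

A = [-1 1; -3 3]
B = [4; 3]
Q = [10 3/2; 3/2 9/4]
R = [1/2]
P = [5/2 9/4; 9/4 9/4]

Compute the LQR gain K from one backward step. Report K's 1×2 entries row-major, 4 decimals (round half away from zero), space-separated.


BᵀP = [16.7500 15.7500]
S = R + BᵀPB = [1/2] + [114.2500] = [114.7500]
BᵀPA = [-64.0000 64.0000]
K = S⁻¹·BᵀPA = [-0.5577 0.5577]
A−BK = [1.2309 -1.2309; -1.3268 1.3268]
AᵀP(A−BK) = [0.5550 -0.5550; -0.5550 0.5550]
P' = Q + AᵀP(A−BK) = [10.5550 0.9450; 0.9450 2.8050]
tr(P') = 13.3600

-0.5577 0.5577


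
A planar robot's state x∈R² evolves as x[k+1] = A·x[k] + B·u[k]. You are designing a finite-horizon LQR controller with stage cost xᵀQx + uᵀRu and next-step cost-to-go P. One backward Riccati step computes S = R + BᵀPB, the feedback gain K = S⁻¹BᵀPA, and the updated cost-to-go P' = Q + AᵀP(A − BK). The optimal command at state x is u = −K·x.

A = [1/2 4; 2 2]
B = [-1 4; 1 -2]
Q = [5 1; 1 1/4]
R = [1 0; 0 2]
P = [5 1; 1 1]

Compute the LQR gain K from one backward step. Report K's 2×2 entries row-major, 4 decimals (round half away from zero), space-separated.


BᵀP = [-4.0000 0.0000; 18.0000 2.0000]
S = R + BᵀPB = [1 0; 0 2] + [4.0000 -16.0000; -16.0000 68.0000] = [5.0000 -16.0000; -16.0000 70.0000]
BᵀPA = [-2.0000 -16.0000; 13.0000 76.0000]
K = S⁻¹·BᵀPA = [0.7234 1.0213; 0.3511 1.3191]
A−BK = [-0.1809 -0.2553; 1.9787 3.6170]
AᵀP(A−BK) = [4.1330 7.8936; 7.8936 16.0851]
P' = Q + AᵀP(A−BK) = [9.1330 8.8936; 8.8936 16.3351]
tr(P') = 25.4681

0.7234 1.0213 0.3511 1.3191


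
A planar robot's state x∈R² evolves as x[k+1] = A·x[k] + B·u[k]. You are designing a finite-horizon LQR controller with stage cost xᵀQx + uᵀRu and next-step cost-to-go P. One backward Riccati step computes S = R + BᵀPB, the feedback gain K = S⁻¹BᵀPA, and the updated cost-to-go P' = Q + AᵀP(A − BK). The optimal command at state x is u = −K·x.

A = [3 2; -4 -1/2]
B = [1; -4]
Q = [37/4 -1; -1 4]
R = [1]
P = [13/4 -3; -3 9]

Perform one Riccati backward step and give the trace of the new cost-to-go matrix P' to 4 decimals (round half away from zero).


28.9340

BᵀP = [15.2500 -39.0000]
S = R + BᵀPB = [1] + [171.2500] = [172.2500]
BᵀPA = [201.7500 50.0000]
K = S⁻¹·BᵀPA = [1.1713 0.2903]
A−BK = [1.8287 1.7097; 0.6851 0.6611]
AᵀP(A−BK) = [8.9478 7.4369; 7.4369 6.7362]
P' = Q + AᵀP(A−BK) = [18.1978 6.4369; 6.4369 10.7362]
tr(P') = 28.9340


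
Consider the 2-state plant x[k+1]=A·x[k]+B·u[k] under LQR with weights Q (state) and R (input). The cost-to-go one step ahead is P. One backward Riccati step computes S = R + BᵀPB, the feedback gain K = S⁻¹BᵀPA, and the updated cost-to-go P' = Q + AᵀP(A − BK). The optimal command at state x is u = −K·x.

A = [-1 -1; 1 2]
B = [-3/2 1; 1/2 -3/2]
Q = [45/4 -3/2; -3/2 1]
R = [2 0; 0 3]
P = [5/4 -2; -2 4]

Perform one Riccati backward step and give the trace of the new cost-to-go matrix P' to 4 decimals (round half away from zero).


BᵀP = [-2.8750 5.0000; 4.2500 -8.0000]
S = R + BᵀPB = [2 0; 0 3] + [6.8125 -10.3750; -10.3750 16.2500] = [8.8125 -10.3750; -10.3750 19.2500]
BᵀPA = [7.8750 12.8750; -12.2500 -20.2500]
K = S⁻¹·BᵀPA = [0.3952 0.6089; -0.4234 -0.7238]
A−BK = [0.0161 0.6371; 0.1673 0.6099]
AᵀP(A−BK) = [0.9516 1.5887; 1.5887 2.7540]
P' = Q + AᵀP(A−BK) = [12.2016 0.0887; 0.0887 3.7540]
tr(P') = 15.9556

15.9556


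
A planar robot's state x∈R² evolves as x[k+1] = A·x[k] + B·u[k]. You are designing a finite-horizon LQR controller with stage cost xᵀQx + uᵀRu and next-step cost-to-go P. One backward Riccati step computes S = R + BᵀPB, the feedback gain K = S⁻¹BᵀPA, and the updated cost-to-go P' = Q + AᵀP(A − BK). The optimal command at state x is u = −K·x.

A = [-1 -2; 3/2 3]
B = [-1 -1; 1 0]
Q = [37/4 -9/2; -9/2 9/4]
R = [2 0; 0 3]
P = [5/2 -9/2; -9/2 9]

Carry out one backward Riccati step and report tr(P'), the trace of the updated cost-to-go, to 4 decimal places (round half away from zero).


BᵀP = [-7.0000 13.5000; -2.5000 4.5000]
S = R + BᵀPB = [2 0; 0 3] + [20.5000 7.0000; 7.0000 2.5000] = [22.5000 7.0000; 7.0000 5.5000]
BᵀPA = [27.2500 54.5000; 9.2500 18.5000]
K = S⁻¹·BᵀPA = [1.1388 2.2776; 0.2324 0.4649]
A−BK = [0.3712 0.7425; 0.3612 0.7224]
AᵀP(A−BK) = [3.0677 6.1355; 6.1355 12.2709]
P' = Q + AᵀP(A−BK) = [12.3177 1.6355; 1.6355 14.5209]
tr(P') = 26.8386

26.8386


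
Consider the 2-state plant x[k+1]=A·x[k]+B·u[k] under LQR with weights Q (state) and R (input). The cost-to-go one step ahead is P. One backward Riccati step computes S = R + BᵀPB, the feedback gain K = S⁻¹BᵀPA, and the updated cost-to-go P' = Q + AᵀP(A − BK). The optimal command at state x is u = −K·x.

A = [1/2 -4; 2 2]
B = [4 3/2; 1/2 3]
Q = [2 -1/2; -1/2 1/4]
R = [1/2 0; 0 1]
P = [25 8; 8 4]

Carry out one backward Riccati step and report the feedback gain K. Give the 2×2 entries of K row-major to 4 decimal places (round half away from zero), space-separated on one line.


-0.0961 -1.2664 0.6266 0.7790

BᵀP = [104.0000 34.0000; 61.5000 24.0000]
S = R + BᵀPB = [1/2 0; 0 1] + [433.0000 258.0000; 258.0000 164.2500] = [433.5000 258.0000; 258.0000 165.2500]
BᵀPA = [120.0000 -348.0000; 78.7500 -198.0000]
K = S⁻¹·BᵀPA = [-0.0961 -1.2664; 0.6266 0.7790]
A−BK = [-0.0555 -0.1029; 0.1682 0.2962]
AᵀP(A−BK) = [0.4381 0.6211; 0.6211 1.5367]
P' = Q + AᵀP(A−BK) = [2.4381 0.1211; 0.1211 1.7867]
tr(P') = 4.2248


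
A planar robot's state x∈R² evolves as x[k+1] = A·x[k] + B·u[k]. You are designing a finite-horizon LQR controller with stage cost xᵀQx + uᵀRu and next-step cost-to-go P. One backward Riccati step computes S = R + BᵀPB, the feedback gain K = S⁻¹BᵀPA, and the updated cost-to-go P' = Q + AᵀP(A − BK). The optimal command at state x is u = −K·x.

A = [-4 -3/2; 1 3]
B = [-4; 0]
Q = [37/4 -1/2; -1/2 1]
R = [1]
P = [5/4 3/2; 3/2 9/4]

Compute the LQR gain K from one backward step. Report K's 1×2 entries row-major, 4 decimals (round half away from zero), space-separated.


BᵀP = [-5.0000 -6.0000]
S = R + BᵀPB = [1] + [20.0000] = [21.0000]
BᵀPA = [14.0000 -10.5000]
K = S⁻¹·BᵀPA = [0.6667 -0.5000]
A−BK = [-1.3333 -3.5000; 1.0000 3.0000]
AᵀP(A−BK) = [0.9167 1.0000; 1.0000 4.3125]
P' = Q + AᵀP(A−BK) = [10.1667 0.5000; 0.5000 5.3125]
tr(P') = 15.4792

0.6667 -0.5000


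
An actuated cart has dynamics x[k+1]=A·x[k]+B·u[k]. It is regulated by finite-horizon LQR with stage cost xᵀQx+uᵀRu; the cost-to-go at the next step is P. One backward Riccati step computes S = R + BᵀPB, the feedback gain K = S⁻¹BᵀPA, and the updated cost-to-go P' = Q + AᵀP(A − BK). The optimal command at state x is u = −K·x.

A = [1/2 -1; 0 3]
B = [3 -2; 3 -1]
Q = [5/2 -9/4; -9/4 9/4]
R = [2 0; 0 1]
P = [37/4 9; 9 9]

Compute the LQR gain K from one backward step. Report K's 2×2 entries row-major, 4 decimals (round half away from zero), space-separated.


0.0468 0.3015 -0.0734 -0.0507

BᵀP = [54.7500 54.0000; -27.5000 -27.0000]
S = R + BᵀPB = [2 0; 0 1] + [326.2500 -163.5000; -163.5000 82.0000] = [328.2500 -163.5000; -163.5000 83.0000]
BᵀPA = [27.3750 107.2500; -13.7500 -53.5000]
K = S⁻¹·BᵀPA = [0.0468 0.3015; -0.0734 -0.0507]
A−BK = [0.2127 -2.0059; -0.2139 2.0449]
AᵀP(A−BK) = [0.0211 -0.0751; -0.0751 1.2039]
P' = Q + AᵀP(A−BK) = [2.5211 -2.3251; -2.3251 3.4539]
tr(P') = 5.9750


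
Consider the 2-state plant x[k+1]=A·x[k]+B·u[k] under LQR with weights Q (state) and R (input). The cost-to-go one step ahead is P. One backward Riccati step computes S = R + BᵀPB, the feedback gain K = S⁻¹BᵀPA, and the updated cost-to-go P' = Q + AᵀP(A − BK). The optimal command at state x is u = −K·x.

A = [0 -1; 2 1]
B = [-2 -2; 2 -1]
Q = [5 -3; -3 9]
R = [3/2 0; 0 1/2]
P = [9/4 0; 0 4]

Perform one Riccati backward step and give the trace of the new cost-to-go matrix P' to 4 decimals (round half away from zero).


BᵀP = [-4.5000 8.0000; -4.5000 -4.0000]
S = R + BᵀPB = [3/2 0; 0 1/2] + [25.0000 1.0000; 1.0000 13.0000] = [26.5000 1.0000; 1.0000 13.5000]
BᵀPA = [16.0000 12.5000; -8.0000 0.5000]
K = S⁻¹·BᵀPA = [0.6279 0.4716; -0.6391 0.0021]
A−BK = [-0.0224 -0.0526; 0.1051 0.0589]
AᵀP(A−BK) = [0.8409 0.4709; 0.4709 0.3537]
P' = Q + AᵀP(A−BK) = [5.8409 -2.5291; -2.5291 9.3537]
tr(P') = 15.1946

15.1946


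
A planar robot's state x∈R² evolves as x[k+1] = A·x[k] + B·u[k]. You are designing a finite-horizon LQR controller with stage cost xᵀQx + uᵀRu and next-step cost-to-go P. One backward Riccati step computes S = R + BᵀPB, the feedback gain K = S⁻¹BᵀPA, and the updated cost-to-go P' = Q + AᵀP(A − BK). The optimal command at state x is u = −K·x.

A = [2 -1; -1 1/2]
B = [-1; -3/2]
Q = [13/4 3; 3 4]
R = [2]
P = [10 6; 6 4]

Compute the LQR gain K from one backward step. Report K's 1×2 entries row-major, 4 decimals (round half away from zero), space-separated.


-0.6667 0.3333

BᵀP = [-19.0000 -12.0000]
S = R + BᵀPB = [2] + [37.0000] = [39.0000]
BᵀPA = [-26.0000 13.0000]
K = S⁻¹·BᵀPA = [-0.6667 0.3333]
A−BK = [1.3333 -0.6667; -2.0000 1.0000]
AᵀP(A−BK) = [2.6667 -1.3333; -1.3333 0.6667]
P' = Q + AᵀP(A−BK) = [5.9167 1.6667; 1.6667 4.6667]
tr(P') = 10.5833


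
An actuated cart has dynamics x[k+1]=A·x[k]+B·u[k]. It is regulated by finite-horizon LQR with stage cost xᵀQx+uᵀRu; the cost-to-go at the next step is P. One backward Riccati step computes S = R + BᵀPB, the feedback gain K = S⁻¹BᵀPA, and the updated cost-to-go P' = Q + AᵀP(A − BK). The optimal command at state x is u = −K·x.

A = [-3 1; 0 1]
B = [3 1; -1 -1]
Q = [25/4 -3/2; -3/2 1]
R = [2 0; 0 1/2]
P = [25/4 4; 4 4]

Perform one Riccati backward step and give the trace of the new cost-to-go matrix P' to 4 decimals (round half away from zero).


BᵀP = [14.7500 8.0000; 2.2500 0.0000]
S = R + BᵀPB = [2 0; 0 1/2] + [36.2500 6.7500; 6.7500 2.2500] = [38.2500 6.7500; 6.7500 2.7500]
BᵀPA = [-44.2500 22.7500; -6.7500 2.2500]
K = S⁻¹·BᵀPA = [-1.2767 0.7945; 0.6792 -1.1321]
A−BK = [0.1509 -0.2516; -0.5975 0.6625]
AᵀP(A−BK) = [4.3396 -3.2327; -3.2327 2.7212]
P' = Q + AᵀP(A−BK) = [10.5896 -4.7327; -4.7327 3.7212]
tr(P') = 14.3108

14.3108
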